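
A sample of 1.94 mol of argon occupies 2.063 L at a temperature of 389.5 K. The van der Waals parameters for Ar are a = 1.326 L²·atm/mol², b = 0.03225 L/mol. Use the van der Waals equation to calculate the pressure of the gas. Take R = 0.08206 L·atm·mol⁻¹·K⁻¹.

P = nRT/(V − nb) − a n²/V²
nRT/(V − nb) = (1.94)(0.08206)(389.5)/(2.063 − 1.94×0.03225) = 62.007/2.0004 = 30.997 atm
a n²/V² = (1.326)(1.94)²/(2.063)² = 1.1726 atm
P = 30.997 − 1.1726 = 29.82 atm

P ≈ 29.82 atm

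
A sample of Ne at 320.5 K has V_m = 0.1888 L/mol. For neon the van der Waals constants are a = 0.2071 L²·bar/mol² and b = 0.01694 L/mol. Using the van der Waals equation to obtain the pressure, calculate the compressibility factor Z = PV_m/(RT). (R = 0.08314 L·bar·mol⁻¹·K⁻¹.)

P = RT/(V_m − b) − a/V_m² = (0.08314)(320.5)/(0.1888 − 0.01694) − 0.2071/(0.1888)²
  = 26.646/0.17186 − 5.8100 = 155.04 − 5.8100 = 149.23 bar
Z = PV_m/(RT) = (149.23)(0.1888)/((0.08314)(320.5)) = 28.175/26.646 = 1.057

Z ≈ 1.057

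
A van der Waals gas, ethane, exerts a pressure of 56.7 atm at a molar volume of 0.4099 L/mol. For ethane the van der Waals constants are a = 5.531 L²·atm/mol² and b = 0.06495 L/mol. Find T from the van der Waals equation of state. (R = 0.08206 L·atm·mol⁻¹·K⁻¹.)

T = (P + a/V_m²)(V_m − b)/R
P + a/V_m² = 56.7 + 5.531/(0.4099)² = 89.619 atm
V_m − b = 0.4099 − 0.06495 = 0.34495 L/mol
T = (89.619)(0.34495)/0.08206 = 376.7 K

T ≈ 376.7 K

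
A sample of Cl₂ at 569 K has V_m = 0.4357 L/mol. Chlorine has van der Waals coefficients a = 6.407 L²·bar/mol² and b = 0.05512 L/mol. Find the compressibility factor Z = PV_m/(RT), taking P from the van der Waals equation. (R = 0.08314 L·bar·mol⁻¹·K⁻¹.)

P = RT/(V_m − b) − a/V_m² = (0.08314)(569)/(0.4357 − 0.05512) − 6.407/(0.4357)²
  = 47.307/0.38058 − 33.750 = 124.30 − 33.750 = 90.55 bar
Z = PV_m/(RT) = (90.55)(0.4357)/((0.08314)(569)) = 39.453/47.307 = 0.8340

Z ≈ 0.8340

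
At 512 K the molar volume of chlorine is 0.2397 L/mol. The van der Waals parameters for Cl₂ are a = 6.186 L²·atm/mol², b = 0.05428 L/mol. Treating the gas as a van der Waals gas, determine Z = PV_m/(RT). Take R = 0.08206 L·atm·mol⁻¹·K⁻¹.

P = RT/(V_m − b) − a/V_m² = (0.08206)(512)/(0.2397 − 0.05428) − 6.186/(0.2397)²
  = 42.015/0.18542 − 107.66 = 226.59 − 107.66 = 118.93 atm
Z = PV_m/(RT) = (118.93)(0.2397)/((0.08206)(512)) = 28.508/42.015 = 0.6785

Z ≈ 0.6785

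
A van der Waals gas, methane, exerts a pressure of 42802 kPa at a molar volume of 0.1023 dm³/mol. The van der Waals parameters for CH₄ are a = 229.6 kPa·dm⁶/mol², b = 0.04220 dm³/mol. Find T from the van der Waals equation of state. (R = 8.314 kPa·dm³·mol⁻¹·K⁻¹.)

T ≈ 468.0 K

T = (P + a/V_m²)(V_m − b)/R
P + a/V_m² = 42802 + 229.6/(0.1023)² = 64741 kPa
V_m − b = 0.1023 − 0.04220 = 0.060100 dm³/mol
T = (64741)(0.060100)/8.314 = 468.0 K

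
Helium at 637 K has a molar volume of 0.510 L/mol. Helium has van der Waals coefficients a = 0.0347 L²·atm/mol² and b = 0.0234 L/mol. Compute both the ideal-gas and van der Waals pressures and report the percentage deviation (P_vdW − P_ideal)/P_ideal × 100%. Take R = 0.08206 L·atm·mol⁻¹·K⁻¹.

4.68 %

Ideal: P_ideal = RT/V_m = (0.08206)(637)/0.510 = 102.495 atm
vdW: P = RT/(V_m − b) − a/V_m² = 52.2722/0.486600 − 0.0347/0.260100 = 107.423 − 0.133410 = 107.290 atm
% deviation = (107.290 − 102.495)/102.495 × 100% = 4.68%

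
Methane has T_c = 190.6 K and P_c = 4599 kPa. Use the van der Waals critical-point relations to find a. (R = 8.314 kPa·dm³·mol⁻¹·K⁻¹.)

a ≈ 230.3 kPa·dm⁶/mol²

From T_c = 8a/(27Rb) and P_c = a/(27b²): a = 27 R² T_c²/(64 P_c).
a = 27×(8.314)²×(190.6)²/(64×4599) = 67799985/294336 = 230.3 kPa·dm⁶/mol²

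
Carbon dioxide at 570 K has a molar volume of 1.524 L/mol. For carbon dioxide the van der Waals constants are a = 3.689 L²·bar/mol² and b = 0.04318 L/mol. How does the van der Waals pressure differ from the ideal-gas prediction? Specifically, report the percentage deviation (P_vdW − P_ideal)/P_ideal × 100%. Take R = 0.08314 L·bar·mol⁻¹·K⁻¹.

Ideal: P_ideal = RT/V_m = (0.08314)(570)/1.524 = 31.0957 bar
vdW: P = RT/(V_m − b) − a/V_m² = 47.3898/1.48082 − 3.689/2.32258 = 32.0024 − 1.58832 = 30.4141 bar
% deviation = (30.4141 − 31.0957)/31.0957 × 100% = -2.19%

-2.19 %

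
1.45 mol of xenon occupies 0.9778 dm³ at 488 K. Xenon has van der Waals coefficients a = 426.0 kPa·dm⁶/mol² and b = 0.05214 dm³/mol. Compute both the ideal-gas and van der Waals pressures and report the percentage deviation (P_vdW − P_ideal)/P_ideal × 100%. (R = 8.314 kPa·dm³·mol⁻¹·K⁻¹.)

-7.19 %

Ideal: P_ideal = nRT/V = (1.45)(8.314)(488)/0.9778 = 6016.55 kPa
vdW: P = nRT/(V − nb) − a n²/V² = 5882.99/0.902197 − 895.665/0.956093 = 6520.74 − 936.797 = 5583.94 kPa
% deviation = (5583.94 − 6016.55)/6016.55 × 100% = -7.19%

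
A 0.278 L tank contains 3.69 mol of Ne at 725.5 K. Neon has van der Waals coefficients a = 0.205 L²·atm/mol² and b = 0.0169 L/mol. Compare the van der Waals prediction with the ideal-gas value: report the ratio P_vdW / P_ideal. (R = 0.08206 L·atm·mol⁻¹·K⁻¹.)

P_vdW / P_ideal ≈ 1.243

Ideal: P_ideal = nRT/V = (3.69)(0.08206)(725.5)/0.278 = 790.225 atm
vdW: P = nRT/(V − nb) − a n²/V² = 219.682/0.215639 − 2.79130/0.0772840 = 1018.75 − 36.1174 = 982.63 atm
Ratio = 982.63/790.225 = 1.243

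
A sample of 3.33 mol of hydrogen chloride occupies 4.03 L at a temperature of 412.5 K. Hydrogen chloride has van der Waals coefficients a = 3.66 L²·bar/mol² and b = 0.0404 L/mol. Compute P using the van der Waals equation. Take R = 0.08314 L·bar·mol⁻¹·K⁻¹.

P = nRT/(V − nb) − a n²/V²
nRT/(V − nb) = (3.33)(0.08314)(412.5)/(4.03 − 3.33×0.0404) = 114.20/3.8955 = 29.316 bar
a n²/V² = (3.66)(3.33)²/(4.03)² = 2.4990 bar
P = 29.316 − 2.4990 = 26.82 bar

P ≈ 26.82 bar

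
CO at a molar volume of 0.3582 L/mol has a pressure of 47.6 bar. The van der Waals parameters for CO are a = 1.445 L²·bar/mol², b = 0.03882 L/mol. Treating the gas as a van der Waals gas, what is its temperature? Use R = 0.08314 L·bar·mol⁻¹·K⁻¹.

T = (P + a/V_m²)(V_m − b)/R
P + a/V_m² = 47.6 + 1.445/(0.3582)² = 58.862 bar
V_m − b = 0.3582 − 0.03882 = 0.31938 L/mol
T = (58.862)(0.31938)/0.08314 = 226.1 K

T ≈ 226.1 K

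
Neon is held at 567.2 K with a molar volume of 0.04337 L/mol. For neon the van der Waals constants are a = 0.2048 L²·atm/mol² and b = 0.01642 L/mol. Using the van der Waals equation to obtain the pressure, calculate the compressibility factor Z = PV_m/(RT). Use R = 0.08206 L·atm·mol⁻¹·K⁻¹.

P = RT/(V_m − b) − a/V_m² = (0.08206)(567.2)/(0.04337 − 0.01642) − 0.2048/(0.04337)²
  = 46.544/0.026950 − 108.88 = 1727.1 − 108.88 = 1618.2 atm
Z = PV_m/(RT) = (1618.2)(0.04337)/((0.08206)(567.2)) = 70.181/46.544 = 1.508

Z ≈ 1.508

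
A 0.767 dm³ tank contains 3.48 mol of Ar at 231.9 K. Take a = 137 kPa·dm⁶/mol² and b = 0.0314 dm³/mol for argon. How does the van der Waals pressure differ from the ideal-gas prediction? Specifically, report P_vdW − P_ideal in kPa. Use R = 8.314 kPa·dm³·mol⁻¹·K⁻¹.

ΔP ≈ -1367 kPa

Ideal: P_ideal = nRT/V = (3.48)(8.314)(231.9)/0.767 = 8747.72 kPa
vdW: P = nRT/(V − nb) − a n²/V² = 6709.50/0.657728 − 1659.12/0.588289 = 10201.0 − 2820.25 = 7380.8 kPa
ΔP = 7380.8 − 8747.72 = -1367 kPa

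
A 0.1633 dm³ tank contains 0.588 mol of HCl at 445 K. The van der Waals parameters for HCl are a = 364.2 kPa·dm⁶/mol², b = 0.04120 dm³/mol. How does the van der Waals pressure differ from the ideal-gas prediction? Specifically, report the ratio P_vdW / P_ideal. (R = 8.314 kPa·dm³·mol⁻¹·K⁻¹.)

Ideal: P_ideal = nRT/V = (0.588)(8.314)(445)/0.1633 = 13321.7 kPa
vdW: P = nRT/(V − nb) − a n²/V² = 2175.44/0.139074 − 125.920/0.0266669 = 15642.3 − 4721.96 = 10920.3 kPa
Ratio = 10920.3/13321.7 = 0.8197

P_vdW / P_ideal ≈ 0.8197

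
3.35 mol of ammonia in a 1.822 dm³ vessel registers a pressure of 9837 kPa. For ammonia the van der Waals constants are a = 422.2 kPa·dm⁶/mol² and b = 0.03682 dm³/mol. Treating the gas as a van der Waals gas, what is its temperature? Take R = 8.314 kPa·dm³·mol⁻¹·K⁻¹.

T ≈ 687.0 K

T = (P + a n²/V²)(V − nb)/(nR)
P + a n²/V² = 9837 + (422.2)(3.35)²/(1.822)² = 11264 kPa
V − nb = 1.822 − (3.35)(0.03682) = 1.6987 dm³
T = (11264)(1.6987)/((3.35)(8.314)) = 687.0 K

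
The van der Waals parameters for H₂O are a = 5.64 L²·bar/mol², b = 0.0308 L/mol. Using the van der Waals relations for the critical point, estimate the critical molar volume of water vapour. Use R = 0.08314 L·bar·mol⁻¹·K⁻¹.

For a van der Waals gas, V_m,c = 3b.
V_m,c = 3×0.0308 = 0.09240 L/mol

V_m,c ≈ 0.09240 L/mol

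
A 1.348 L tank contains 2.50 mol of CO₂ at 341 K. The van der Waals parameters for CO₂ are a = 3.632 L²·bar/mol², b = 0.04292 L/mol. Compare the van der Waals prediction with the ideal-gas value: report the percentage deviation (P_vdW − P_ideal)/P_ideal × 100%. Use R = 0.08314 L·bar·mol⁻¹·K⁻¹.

-15.11 %

Ideal: P_ideal = nRT/V = (2.50)(0.08314)(341)/1.348 = 52.5793 bar
vdW: P = nRT/(V − nb) − a n²/V² = 70.8769/1.24070 − 22.7000/1.81710 = 57.1265 − 12.4924 = 44.6341 bar
% deviation = (44.6341 − 52.5793)/52.5793 × 100% = -15.11%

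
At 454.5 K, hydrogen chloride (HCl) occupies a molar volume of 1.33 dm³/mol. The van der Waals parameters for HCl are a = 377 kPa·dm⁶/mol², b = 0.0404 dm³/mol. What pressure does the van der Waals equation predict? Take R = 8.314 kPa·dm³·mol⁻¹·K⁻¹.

P = RT/(V_m − b) − a/V_m²
RT/(V_m − b) = (8.314)(454.5)/(1.33 − 0.0404) = 3778.7/1.2896 = 2930.1 kPa
a/V_m² = 377/(1.33)² = 213.13 kPa
P = 2930.1 − 213.13 = 2717 kPa

P ≈ 2717 kPa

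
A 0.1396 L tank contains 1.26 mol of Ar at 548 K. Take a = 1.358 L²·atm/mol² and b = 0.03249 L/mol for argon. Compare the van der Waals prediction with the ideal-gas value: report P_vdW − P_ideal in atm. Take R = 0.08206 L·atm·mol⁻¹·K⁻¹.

Ideal: P_ideal = nRT/V = (1.26)(0.08206)(548)/0.1396 = 405.880 atm
vdW: P = nRT/(V − nb) − a n²/V² = 56.6608/0.0986626 − 2.15596/0.0194882 = 574.289 − 110.629 = 463.660 atm
ΔP = 463.660 − 405.880 = 57.78 atm

ΔP ≈ 57.78 atm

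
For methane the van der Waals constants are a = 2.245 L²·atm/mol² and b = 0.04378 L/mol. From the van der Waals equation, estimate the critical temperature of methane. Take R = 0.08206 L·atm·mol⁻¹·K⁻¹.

For a van der Waals gas, T_c = 8a/(27Rb).
T_c = 8×2.245/(27×0.08206×0.04378) = 17.960/0.097000 = 185.2 K

T_c ≈ 185.2 K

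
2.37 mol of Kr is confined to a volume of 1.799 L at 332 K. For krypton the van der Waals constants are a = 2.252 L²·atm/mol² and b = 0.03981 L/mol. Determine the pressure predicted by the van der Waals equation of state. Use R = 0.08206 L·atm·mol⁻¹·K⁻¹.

P = nRT/(V − nb) − a n²/V²
nRT/(V − nb) = (2.37)(0.08206)(332)/(1.799 − 2.37×0.03981) = 64.568/1.7047 = 37.876 atm
a n²/V² = (2.252)(2.37)²/(1.799)² = 3.9084 atm
P = 37.876 − 3.9084 = 33.97 atm

P ≈ 33.97 atm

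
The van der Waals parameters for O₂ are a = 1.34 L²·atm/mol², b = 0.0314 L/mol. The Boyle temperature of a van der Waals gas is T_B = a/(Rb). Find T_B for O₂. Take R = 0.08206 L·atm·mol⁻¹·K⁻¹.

For a van der Waals gas the second virial coefficient B₂ = b − a/(RT) vanishes at T_B = a/(Rb).
T_B = 1.34/(0.08206×0.0314) = 1.34/0.0025767 = 520.0 K

T_B ≈ 520.0 K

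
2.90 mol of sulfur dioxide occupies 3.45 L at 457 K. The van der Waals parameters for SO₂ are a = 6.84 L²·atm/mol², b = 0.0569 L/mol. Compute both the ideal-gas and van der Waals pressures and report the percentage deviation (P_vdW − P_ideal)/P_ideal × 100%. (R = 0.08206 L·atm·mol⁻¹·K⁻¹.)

-10.31 %

Ideal: P_ideal = nRT/V = (2.90)(0.08206)(457)/3.45 = 31.5229 atm
vdW: P = nRT/(V − nb) − a n²/V² = 108.754/3.28499 − 57.5244/11.9025 = 33.1063 − 4.83297 = 28.2733 atm
% deviation = (28.2733 − 31.5229)/31.5229 × 100% = -10.31%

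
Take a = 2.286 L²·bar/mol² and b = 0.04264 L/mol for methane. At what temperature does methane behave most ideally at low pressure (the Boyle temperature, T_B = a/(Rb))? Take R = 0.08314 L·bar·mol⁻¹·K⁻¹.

T_B ≈ 644.8 K

For a van der Waals gas the second virial coefficient B₂ = b − a/(RT) vanishes at T_B = a/(Rb).
T_B = 2.286/(0.08314×0.04264) = 2.286/0.0035451 = 644.8 K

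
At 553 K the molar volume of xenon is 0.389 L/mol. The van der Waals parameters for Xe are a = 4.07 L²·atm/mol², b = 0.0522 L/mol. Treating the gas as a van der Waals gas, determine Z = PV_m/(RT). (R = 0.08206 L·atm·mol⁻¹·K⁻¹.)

P = RT/(V_m − b) − a/V_m² = (0.08206)(553)/(0.389 − 0.0522) − 4.07/(0.389)²
  = 45.379/0.33680 − 26.896 = 134.74 − 26.896 = 107.84 atm
Z = PV_m/(RT) = (107.84)(0.389)/((0.08206)(553)) = 41.950/45.379 = 0.9244

Z ≈ 0.9244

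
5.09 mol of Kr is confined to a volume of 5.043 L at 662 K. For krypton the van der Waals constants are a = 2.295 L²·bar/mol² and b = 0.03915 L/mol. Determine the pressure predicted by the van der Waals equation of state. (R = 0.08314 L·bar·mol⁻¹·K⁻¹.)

P = nRT/(V − nb) − a n²/V²
nRT/(V − nb) = (5.09)(0.08314)(662)/(5.043 − 5.09×0.03915) = 280.15/4.8437 = 57.838 bar
a n²/V² = (2.295)(5.09)²/(5.043)² = 2.3380 bar
P = 57.838 − 2.3380 = 55.50 bar

P ≈ 55.50 bar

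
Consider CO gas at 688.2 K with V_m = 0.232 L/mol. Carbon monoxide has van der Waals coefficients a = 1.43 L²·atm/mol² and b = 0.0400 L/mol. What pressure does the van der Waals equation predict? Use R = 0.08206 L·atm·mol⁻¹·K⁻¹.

P = RT/(V_m − b) − a/V_m²
RT/(V_m − b) = (0.08206)(688.2)/(0.232 − 0.0400) = 56.474/0.19200 = 294.14 atm
a/V_m² = 1.43/(0.232)² = 26.568 atm
P = 294.14 − 26.568 = 267.6 atm

P ≈ 267.6 atm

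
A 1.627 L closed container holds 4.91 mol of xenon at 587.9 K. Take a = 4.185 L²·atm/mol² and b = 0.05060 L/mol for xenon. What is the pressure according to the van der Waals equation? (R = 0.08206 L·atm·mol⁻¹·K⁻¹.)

P = nRT/(V − nb) − a n²/V²
nRT/(V − nb) = (4.91)(0.08206)(587.9)/(1.627 − 4.91×0.05060) = 236.87/1.3786 = 171.82 atm
a n²/V² = (4.185)(4.91)²/(1.627)² = 38.114 atm
P = 171.82 − 38.114 = 133.7 atm

P ≈ 133.7 atm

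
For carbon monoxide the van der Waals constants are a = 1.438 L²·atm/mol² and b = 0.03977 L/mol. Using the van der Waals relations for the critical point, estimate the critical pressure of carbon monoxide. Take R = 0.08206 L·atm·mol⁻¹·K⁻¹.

P_c ≈ 33.67 atm

For a van der Waals gas, P_c = a/(27b²).
P_c = 1.438/(27×(0.03977)²) = 1.438/0.042705 = 33.67 atm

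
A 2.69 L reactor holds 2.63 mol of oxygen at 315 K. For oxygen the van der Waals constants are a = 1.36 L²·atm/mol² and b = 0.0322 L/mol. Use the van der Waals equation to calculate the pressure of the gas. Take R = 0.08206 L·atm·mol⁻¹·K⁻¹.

P ≈ 24.79 atm

P = nRT/(V − nb) − a n²/V²
nRT/(V − nb) = (2.63)(0.08206)(315)/(2.69 − 2.63×0.0322) = 67.983/2.6053 = 26.094 atm
a n²/V² = (1.36)(2.63)²/(2.69)² = 1.3000 atm
P = 26.094 − 1.3000 = 24.79 atm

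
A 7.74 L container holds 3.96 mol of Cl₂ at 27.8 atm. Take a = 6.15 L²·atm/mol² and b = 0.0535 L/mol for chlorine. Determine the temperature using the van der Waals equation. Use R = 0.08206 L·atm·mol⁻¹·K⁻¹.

T ≈ 681.3 K

T = (P + a n²/V²)(V − nb)/(nR)
P + a n²/V² = 27.8 + (6.15)(3.96)²/(7.74)² = 29.410 atm
V − nb = 7.74 − (3.96)(0.0535) = 7.5281 L
T = (29.410)(7.5281)/((3.96)(0.08206)) = 681.3 K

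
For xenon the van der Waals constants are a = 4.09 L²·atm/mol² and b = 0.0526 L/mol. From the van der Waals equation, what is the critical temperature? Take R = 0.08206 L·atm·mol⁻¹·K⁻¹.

T_c ≈ 280.8 K

For a van der Waals gas, T_c = 8a/(27Rb).
T_c = 8×4.09/(27×0.08206×0.0526) = 32.720/0.11654 = 280.8 K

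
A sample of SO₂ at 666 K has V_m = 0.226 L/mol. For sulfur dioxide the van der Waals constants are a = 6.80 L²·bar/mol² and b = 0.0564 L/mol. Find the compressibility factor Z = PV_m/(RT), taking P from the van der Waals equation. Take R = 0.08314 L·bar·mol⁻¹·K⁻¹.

P = RT/(V_m − b) − a/V_m² = (0.08314)(666)/(0.226 − 0.0564) − 6.80/(0.226)²
  = 55.371/0.16960 − 133.13 = 326.48 − 133.13 = 193.35 bar
Z = PV_m/(RT) = (193.35)(0.226)/((0.08314)(666)) = 43.697/55.371 = 0.7892

Z ≈ 0.7892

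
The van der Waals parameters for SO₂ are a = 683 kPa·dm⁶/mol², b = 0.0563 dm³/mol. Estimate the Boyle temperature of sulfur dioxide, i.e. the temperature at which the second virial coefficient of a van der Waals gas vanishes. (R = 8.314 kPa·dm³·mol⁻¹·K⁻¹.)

T_B ≈ 1459 K

For a van der Waals gas the second virial coefficient B₂ = b − a/(RT) vanishes at T_B = a/(Rb).
T_B = 683/(8.314×0.0563) = 683/0.46808 = 1459 K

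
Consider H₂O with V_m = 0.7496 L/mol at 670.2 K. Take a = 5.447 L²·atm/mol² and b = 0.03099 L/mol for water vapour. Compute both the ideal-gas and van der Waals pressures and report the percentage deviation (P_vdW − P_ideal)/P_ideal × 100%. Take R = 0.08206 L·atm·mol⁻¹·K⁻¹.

-8.90 %

Ideal: P_ideal = RT/V_m = (0.08206)(670.2)/0.7496 = 73.3679 atm
vdW: P = RT/(V_m − b) − a/V_m² = 54.9966/0.718610 − 5.447/0.561900 = 76.5319 − 9.69390 = 66.8380 atm
% deviation = (66.8380 − 73.3679)/73.3679 × 100% = -8.90%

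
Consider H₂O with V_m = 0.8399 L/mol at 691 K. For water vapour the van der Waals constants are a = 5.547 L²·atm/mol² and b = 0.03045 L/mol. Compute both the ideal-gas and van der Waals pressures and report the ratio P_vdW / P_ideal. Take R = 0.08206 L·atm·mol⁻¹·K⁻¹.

Ideal: P_ideal = RT/V_m = (0.08206)(691)/0.8399 = 67.5122 atm
vdW: P = RT/(V_m − b) − a/V_m² = 56.7035/0.809450 − 5.547/0.705432 = 70.0519 − 7.86327 = 62.1886 atm
Ratio = 62.1886/67.5122 = 0.9211

P_vdW / P_ideal ≈ 0.9211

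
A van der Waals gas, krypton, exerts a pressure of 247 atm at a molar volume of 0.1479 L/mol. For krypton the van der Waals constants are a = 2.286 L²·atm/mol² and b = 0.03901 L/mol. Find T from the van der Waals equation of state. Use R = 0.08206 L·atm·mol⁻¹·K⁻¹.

T = (P + a/V_m²)(V_m − b)/R
P + a/V_m² = 247 + 2.286/(0.1479)² = 351.51 atm
V_m − b = 0.1479 − 0.03901 = 0.10889 L/mol
T = (351.51)(0.10889)/0.08206 = 466.4 K

T ≈ 466.4 K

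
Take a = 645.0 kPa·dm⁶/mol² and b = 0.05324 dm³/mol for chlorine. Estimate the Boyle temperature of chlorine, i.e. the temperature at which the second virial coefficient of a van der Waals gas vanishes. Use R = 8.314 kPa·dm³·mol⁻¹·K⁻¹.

T_B ≈ 1457 K

For a van der Waals gas the second virial coefficient B₂ = b − a/(RT) vanishes at T_B = a/(Rb).
T_B = 645.0/(8.314×0.05324) = 645.0/0.44264 = 1457 K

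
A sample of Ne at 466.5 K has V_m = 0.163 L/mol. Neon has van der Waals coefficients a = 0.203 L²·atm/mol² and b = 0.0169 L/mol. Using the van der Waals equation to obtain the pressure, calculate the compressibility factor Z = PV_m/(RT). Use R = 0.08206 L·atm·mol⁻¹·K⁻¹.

P = RT/(V_m − b) − a/V_m² = (0.08206)(466.5)/(0.163 − 0.0169) − 0.203/(0.163)²
  = 38.281/0.14610 − 7.6405 = 262.02 − 7.6405 = 254.38 atm
Z = PV_m/(RT) = (254.38)(0.163)/((0.08206)(466.5)) = 41.464/38.281 = 1.083

Z ≈ 1.083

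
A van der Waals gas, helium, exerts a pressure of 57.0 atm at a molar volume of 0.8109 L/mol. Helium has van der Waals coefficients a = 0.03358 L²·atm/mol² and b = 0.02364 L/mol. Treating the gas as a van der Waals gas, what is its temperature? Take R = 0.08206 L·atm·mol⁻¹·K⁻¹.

T ≈ 547.3 K

T = (P + a/V_m²)(V_m − b)/R
P + a/V_m² = 57.0 + 0.03358/(0.8109)² = 57.051 atm
V_m − b = 0.8109 − 0.02364 = 0.78726 L/mol
T = (57.051)(0.78726)/0.08206 = 547.3 K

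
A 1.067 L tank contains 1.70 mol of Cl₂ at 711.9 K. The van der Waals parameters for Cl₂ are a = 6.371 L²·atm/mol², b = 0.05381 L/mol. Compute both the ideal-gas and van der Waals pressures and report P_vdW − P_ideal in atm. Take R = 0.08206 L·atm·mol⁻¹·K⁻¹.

Ideal: P_ideal = nRT/V = (1.70)(0.08206)(711.9)/1.067 = 93.0754 atm
vdW: P = nRT/(V − nb) − a n²/V² = 99.3115/0.975523 − 18.4122/1.13849 = 101.803 − 16.1725 = 85.631 atm
ΔP = 85.631 − 93.0754 = -7.44 atm

ΔP ≈ -7.44 atm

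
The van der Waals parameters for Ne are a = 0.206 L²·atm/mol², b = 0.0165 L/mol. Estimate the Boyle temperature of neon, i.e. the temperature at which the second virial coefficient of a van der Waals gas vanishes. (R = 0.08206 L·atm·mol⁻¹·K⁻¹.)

For a van der Waals gas the second virial coefficient B₂ = b − a/(RT) vanishes at T_B = a/(Rb).
T_B = 0.206/(0.08206×0.0165) = 0.206/0.0013540 = 152.1 K

T_B ≈ 152.1 K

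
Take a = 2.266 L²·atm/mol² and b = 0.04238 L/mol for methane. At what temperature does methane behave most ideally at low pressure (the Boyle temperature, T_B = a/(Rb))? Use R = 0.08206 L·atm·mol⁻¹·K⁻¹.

For a van der Waals gas the second virial coefficient B₂ = b − a/(RT) vanishes at T_B = a/(Rb).
T_B = 2.266/(0.08206×0.04238) = 2.266/0.0034777 = 651.6 K

T_B ≈ 651.6 K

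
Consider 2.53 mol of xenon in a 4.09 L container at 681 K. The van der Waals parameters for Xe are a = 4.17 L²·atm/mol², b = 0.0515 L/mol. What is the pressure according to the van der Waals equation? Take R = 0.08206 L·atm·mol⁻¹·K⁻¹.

P = nRT/(V − nb) − a n²/V²
nRT/(V − nb) = (2.53)(0.08206)(681)/(4.09 − 2.53×0.0515) = 141.38/3.9597 = 35.705 atm
a n²/V² = (4.17)(2.53)²/(4.09)² = 1.5956 atm
P = 35.705 − 1.5956 = 34.11 atm

P ≈ 34.11 atm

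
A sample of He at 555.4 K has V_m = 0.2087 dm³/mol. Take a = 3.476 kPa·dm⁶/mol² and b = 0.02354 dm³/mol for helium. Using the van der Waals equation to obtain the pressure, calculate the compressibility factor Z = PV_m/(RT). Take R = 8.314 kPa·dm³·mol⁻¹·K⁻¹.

P = RT/(V_m − b) − a/V_m² = (8.314)(555.4)/(0.2087 − 0.02354) − 3.476/(0.2087)²
  = 4617.6/0.18516 − 79.806 = 24938 − 79.806 = 24858 kPa
Z = PV_m/(RT) = (24858)(0.2087)/((8.314)(555.4)) = 5187.9/4617.6 = 1.124

Z ≈ 1.124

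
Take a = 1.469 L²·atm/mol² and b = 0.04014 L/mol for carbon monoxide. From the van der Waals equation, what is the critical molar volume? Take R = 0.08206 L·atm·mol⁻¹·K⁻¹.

For a van der Waals gas, V_m,c = 3b.
V_m,c = 3×0.04014 = 0.1204 L/mol

V_m,c ≈ 0.1204 L/mol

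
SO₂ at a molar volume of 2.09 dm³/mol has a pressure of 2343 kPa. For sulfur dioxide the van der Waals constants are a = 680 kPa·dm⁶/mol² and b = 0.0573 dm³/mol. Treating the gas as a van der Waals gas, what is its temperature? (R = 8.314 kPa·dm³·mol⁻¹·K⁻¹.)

T = (P + a/V_m²)(V_m − b)/R
P + a/V_m² = 2343 + 680/(2.09)² = 2498.7 kPa
V_m − b = 2.09 − 0.0573 = 2.0327 dm³/mol
T = (2498.7)(2.0327)/8.314 = 610.9 K

T ≈ 610.9 K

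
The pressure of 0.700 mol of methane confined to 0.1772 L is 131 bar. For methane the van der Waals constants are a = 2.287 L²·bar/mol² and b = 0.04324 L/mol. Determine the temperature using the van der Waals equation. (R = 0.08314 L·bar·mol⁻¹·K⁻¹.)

T = (P + a n²/V²)(V − nb)/(nR)
P + a n²/V² = 131 + (2.287)(0.700)²/(0.1772)² = 166.69 bar
V − nb = 0.1772 − (0.700)(0.04324) = 0.14693 L
T = (166.69)(0.14693)/((0.700)(0.08314)) = 420.8 K

T ≈ 420.8 K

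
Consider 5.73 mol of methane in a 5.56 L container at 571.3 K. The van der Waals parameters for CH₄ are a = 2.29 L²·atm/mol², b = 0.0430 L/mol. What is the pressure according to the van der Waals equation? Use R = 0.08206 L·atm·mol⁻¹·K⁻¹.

P = nRT/(V − nb) − a n²/V²
nRT/(V − nb) = (5.73)(0.08206)(571.3)/(5.56 − 5.73×0.0430) = 268.63/5.3136 = 50.555 atm
a n²/V² = (2.29)(5.73)²/(5.56)² = 2.4322 atm
P = 50.555 − 2.4322 = 48.12 atm

P ≈ 48.12 atm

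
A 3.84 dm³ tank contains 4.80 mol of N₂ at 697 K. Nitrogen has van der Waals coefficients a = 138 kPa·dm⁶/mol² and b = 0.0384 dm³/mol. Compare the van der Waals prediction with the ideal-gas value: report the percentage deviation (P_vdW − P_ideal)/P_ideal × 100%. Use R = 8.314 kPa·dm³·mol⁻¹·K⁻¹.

2.07 %

Ideal: P_ideal = nRT/V = (4.80)(8.314)(697)/3.84 = 7243.57 kPa
vdW: P = nRT/(V − nb) − a n²/V² = 27815.3/3.65568 − 3179.52/14.7456 = 7608.79 − 215.625 = 7393.17 kPa
% deviation = (7393.17 − 7243.57)/7243.57 × 100% = 2.07%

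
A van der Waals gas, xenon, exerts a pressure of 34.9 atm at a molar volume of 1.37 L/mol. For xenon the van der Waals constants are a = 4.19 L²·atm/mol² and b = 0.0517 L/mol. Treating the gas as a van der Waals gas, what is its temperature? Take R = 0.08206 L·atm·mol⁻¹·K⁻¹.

T = (P + a/V_m²)(V_m − b)/R
P + a/V_m² = 34.9 + 4.19/(1.37)² = 37.132 atm
V_m − b = 1.37 − 0.0517 = 1.3183 L/mol
T = (37.132)(1.3183)/0.08206 = 596.5 K

T ≈ 596.5 K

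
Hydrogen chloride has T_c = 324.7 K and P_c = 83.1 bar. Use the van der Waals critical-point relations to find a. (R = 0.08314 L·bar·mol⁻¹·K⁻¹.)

a ≈ 3.700 L²·bar/mol²

From T_c = 8a/(27Rb) and P_c = a/(27b²): a = 27 R² T_c²/(64 P_c).
a = 27×(0.08314)²×(324.7)²/(64×83.1) = 19677/5318.4 = 3.700 L²·bar/mol²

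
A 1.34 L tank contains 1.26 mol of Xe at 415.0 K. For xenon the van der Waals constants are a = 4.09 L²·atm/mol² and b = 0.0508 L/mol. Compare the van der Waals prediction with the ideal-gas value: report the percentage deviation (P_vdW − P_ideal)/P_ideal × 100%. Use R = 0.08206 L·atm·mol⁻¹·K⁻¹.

Ideal: P_ideal = nRT/V = (1.26)(0.08206)(415.0)/1.34 = 32.0218 atm
vdW: P = nRT/(V − nb) − a n²/V² = 42.9092/1.27599 − 6.49328/1.79560 = 33.6282 − 3.61622 = 30.0120 atm
% deviation = (30.0120 − 32.0218)/32.0218 × 100% = -6.28%

-6.28 %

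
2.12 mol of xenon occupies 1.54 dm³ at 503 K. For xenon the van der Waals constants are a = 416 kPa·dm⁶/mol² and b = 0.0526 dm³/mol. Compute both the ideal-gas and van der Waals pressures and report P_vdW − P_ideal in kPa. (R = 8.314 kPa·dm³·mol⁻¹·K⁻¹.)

Ideal: P_ideal = nRT/V = (2.12)(8.314)(503)/1.54 = 5756.96 kPa
vdW: P = nRT/(V − nb) − a n²/V² = 8865.72/1.42849 − 1869.67/2.37160 = 6206.36 − 788.358 = 5418.00 kPa
ΔP = 5418.00 − 5756.96 = -339.0 kPa

ΔP ≈ -339.0 kPa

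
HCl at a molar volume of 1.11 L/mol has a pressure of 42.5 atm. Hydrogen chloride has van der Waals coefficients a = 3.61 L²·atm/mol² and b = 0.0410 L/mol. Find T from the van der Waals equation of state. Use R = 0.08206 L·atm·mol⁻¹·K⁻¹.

T = (P + a/V_m²)(V_m − b)/R
P + a/V_m² = 42.5 + 3.61/(1.11)² = 45.430 atm
V_m − b = 1.11 − 0.0410 = 1.0690 L/mol
T = (45.430)(1.0690)/0.08206 = 591.8 K

T ≈ 591.8 K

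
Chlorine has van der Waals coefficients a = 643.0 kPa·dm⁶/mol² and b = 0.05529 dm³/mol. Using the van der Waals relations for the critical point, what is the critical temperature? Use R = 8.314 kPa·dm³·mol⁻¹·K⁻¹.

T_c ≈ 414.5 K

For a van der Waals gas, T_c = 8a/(27Rb).
T_c = 8×643.0/(27×8.314×0.05529) = 5144.0/12.411 = 414.5 K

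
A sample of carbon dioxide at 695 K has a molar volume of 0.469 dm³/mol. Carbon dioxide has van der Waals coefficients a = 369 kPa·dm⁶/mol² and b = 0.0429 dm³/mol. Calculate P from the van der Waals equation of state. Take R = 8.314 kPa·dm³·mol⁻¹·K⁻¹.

P ≈ 11883 kPa

P = RT/(V_m − b) − a/V_m²
RT/(V_m − b) = (8.314)(695)/(0.469 − 0.0429) = 5778.2/0.42610 = 13561 kPa
a/V_m² = 369/(0.469)² = 1677.6 kPa
P = 13561 − 1677.6 = 11883 kPa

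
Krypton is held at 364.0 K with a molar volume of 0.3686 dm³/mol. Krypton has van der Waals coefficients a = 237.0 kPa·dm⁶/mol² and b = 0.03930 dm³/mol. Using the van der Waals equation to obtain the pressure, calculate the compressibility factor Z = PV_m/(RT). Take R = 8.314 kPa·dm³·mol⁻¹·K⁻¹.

Z ≈ 0.9069

P = RT/(V_m − b) − a/V_m² = (8.314)(364.0)/(0.3686 − 0.03930) − 237.0/(0.3686)²
  = 3026.3/0.32930 − 1744.4 = 9190.1 − 1744.4 = 7445.7 kPa
Z = PV_m/(RT) = (7445.7)(0.3686)/((8.314)(364.0)) = 2744.5/3026.3 = 0.9069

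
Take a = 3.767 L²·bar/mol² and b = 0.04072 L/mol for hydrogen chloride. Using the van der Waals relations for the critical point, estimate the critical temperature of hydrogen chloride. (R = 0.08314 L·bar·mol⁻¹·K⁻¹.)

T_c ≈ 329.7 K

For a van der Waals gas, T_c = 8a/(27Rb).
T_c = 8×3.767/(27×0.08314×0.04072) = 30.136/0.091407 = 329.7 K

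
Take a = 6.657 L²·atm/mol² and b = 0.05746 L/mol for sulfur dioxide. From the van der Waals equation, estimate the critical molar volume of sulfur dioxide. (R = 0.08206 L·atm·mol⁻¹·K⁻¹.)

V_m,c ≈ 0.1724 L/mol

For a van der Waals gas, V_m,c = 3b.
V_m,c = 3×0.05746 = 0.1724 L/mol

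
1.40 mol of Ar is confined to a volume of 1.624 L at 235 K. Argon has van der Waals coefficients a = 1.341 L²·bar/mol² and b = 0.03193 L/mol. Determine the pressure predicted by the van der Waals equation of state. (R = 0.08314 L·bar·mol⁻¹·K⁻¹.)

P = nRT/(V − nb) − a n²/V²
nRT/(V − nb) = (1.40)(0.08314)(235)/(1.624 − 1.40×0.03193) = 27.353/1.5793 = 17.320 bar
a n²/V² = (1.341)(1.40)²/(1.624)² = 0.99658 bar
P = 17.320 − 0.99658 = 16.32 bar

P ≈ 16.32 bar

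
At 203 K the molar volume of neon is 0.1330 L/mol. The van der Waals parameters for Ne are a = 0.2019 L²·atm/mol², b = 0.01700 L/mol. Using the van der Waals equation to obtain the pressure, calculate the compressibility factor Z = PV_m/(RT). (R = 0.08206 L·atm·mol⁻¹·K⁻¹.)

P = RT/(V_m − b) − a/V_m² = (0.08206)(203)/(0.1330 − 0.01700) − 0.2019/(0.1330)²
  = 16.658/0.11600 − 11.414 = 143.60 − 11.414 = 132.19 atm
Z = PV_m/(RT) = (132.19)(0.1330)/((0.08206)(203)) = 17.581/16.658 = 1.055

Z ≈ 1.055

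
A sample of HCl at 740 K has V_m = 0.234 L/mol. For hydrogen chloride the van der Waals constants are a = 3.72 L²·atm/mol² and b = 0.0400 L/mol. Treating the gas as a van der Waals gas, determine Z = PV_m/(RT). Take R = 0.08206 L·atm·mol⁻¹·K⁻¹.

Z ≈ 0.9444

P = RT/(V_m − b) − a/V_m² = (0.08206)(740)/(0.234 − 0.0400) − 3.72/(0.234)²
  = 60.724/0.19400 − 67.938 = 313.01 − 67.938 = 245.07 atm
Z = PV_m/(RT) = (245.07)(0.234)/((0.08206)(740)) = 57.346/60.724 = 0.9444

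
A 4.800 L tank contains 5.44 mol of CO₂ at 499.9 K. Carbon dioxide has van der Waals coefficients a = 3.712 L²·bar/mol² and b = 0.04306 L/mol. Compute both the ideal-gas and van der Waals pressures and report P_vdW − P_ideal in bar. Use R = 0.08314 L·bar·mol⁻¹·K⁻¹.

Ideal: P_ideal = nRT/V = (5.44)(0.08314)(499.9)/4.800 = 47.1032 bar
vdW: P = nRT/(V − nb) − a n²/V² = 226.096/4.56575 − 109.851/23.0400 = 49.5200 − 4.76784 = 44.7522 bar
ΔP = 44.7522 − 47.1032 = -2.351 bar

ΔP ≈ -2.351 bar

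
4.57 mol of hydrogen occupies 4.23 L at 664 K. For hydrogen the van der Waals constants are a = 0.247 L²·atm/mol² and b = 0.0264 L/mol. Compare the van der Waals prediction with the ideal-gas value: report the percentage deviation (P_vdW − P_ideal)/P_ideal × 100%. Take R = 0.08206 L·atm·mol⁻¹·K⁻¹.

2.45 %

Ideal: P_ideal = nRT/V = (4.57)(0.08206)(664)/4.23 = 58.8675 atm
vdW: P = nRT/(V − nb) − a n²/V² = 249.009/4.10935 − 5.15857/17.8929 = 60.5957 − 0.288303 = 60.3074 atm
% deviation = (60.3074 − 58.8675)/58.8675 × 100% = 2.45%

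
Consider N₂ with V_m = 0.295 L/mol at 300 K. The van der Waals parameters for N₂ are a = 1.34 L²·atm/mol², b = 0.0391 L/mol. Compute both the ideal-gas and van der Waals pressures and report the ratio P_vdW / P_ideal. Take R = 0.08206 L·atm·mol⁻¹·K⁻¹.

Ideal: P_ideal = RT/V_m = (0.08206)(300)/0.295 = 83.4508 atm
vdW: P = RT/(V_m − b) − a/V_m² = 24.6180/0.255900 − 1.34/0.0870250 = 96.2016 − 15.3979 = 80.8037 atm
Ratio = 80.8037/83.4508 = 0.9683

P_vdW / P_ideal ≈ 0.9683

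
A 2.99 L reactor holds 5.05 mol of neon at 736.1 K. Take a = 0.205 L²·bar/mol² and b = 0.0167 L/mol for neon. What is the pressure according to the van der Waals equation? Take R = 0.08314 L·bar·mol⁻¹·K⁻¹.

P = nRT/(V − nb) − a n²/V²
nRT/(V − nb) = (5.05)(0.08314)(736.1)/(2.99 − 5.05×0.0167) = 309.06/2.9057 = 106.36 bar
a n²/V² = (0.205)(5.05)²/(2.99)² = 0.58478 bar
P = 106.36 − 0.58478 = 105.8 bar

P ≈ 105.8 bar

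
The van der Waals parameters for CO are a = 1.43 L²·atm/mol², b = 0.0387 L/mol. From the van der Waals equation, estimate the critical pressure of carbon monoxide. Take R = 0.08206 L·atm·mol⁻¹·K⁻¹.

For a van der Waals gas, P_c = a/(27b²).
P_c = 1.43/(27×(0.0387)²) = 1.43/0.040438 = 35.36 atm

P_c ≈ 35.36 atm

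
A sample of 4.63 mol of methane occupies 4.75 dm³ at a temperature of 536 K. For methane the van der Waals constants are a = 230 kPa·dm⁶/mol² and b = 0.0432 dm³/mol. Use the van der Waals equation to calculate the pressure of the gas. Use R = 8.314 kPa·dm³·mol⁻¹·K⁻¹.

P ≈ 4316 kPa

P = nRT/(V − nb) − a n²/V²
nRT/(V − nb) = (4.63)(8.314)(536)/(4.75 − 4.63×0.0432) = 20633/4.5500 = 4534.7 kPa
a n²/V² = (230)(4.63)²/(4.75)² = 218.53 kPa
P = 4534.7 − 218.53 = 4316 kPa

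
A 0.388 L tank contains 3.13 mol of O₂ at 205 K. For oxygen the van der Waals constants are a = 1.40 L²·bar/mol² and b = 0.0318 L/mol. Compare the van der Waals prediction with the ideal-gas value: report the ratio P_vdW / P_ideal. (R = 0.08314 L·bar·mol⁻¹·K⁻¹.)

P_vdW / P_ideal ≈ 0.6824

Ideal: P_ideal = nRT/V = (3.13)(0.08314)(205)/0.388 = 137.492 bar
vdW: P = nRT/(V − nb) − a n²/V² = 53.3468/0.288466 − 13.7157/0.150544 = 184.933 − 91.1076 = 93.825 bar
Ratio = 93.825/137.492 = 0.6824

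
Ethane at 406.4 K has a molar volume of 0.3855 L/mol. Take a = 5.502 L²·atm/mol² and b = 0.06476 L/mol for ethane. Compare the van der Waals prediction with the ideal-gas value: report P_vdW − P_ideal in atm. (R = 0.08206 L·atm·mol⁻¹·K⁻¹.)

ΔP ≈ -19.56 atm

Ideal: P_ideal = RT/V_m = (0.08206)(406.4)/0.3855 = 86.5089 atm
vdW: P = RT/(V_m − b) − a/V_m² = 33.3492/0.320740 − 5.502/0.148610 = 103.976 − 37.0231 = 66.953 atm
ΔP = 66.953 − 86.5089 = -19.56 atm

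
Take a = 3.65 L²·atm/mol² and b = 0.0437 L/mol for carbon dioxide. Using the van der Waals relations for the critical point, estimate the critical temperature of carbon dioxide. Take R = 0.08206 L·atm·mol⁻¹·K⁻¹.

For a van der Waals gas, T_c = 8a/(27Rb).
T_c = 8×3.65/(27×0.08206×0.0437) = 29.200/0.096823 = 301.6 K

T_c ≈ 301.6 K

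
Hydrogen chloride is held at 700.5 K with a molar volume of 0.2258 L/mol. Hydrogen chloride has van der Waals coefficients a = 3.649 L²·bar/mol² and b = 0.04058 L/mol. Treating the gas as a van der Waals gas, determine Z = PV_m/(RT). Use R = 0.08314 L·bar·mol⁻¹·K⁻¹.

Z ≈ 0.9416

P = RT/(V_m − b) − a/V_m² = (0.08314)(700.5)/(0.2258 − 0.04058) − 3.649/(0.2258)²
  = 58.240/0.18522 − 71.569 = 314.44 − 71.569 = 242.87 bar
Z = PV_m/(RT) = (242.87)(0.2258)/((0.08314)(700.5)) = 54.840/58.240 = 0.9416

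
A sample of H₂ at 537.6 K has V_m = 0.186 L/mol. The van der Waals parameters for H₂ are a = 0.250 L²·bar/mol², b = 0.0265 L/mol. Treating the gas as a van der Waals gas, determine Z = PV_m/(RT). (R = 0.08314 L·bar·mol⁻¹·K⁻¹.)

P = RT/(V_m − b) − a/V_m² = (0.08314)(537.6)/(0.186 − 0.0265) − 0.250/(0.186)²
  = 44.696/0.15950 − 7.2263 = 280.23 − 7.2263 = 273.00 bar
Z = PV_m/(RT) = (273.00)(0.186)/((0.08314)(537.6)) = 50.778/44.696 = 1.136

Z ≈ 1.136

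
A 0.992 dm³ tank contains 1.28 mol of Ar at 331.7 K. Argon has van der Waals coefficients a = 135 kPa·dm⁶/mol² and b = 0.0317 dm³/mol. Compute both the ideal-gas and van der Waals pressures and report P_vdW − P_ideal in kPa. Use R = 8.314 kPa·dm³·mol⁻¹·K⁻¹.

Ideal: P_ideal = nRT/V = (1.28)(8.314)(331.7)/0.992 = 3558.39 kPa
vdW: P = nRT/(V − nb) − a n²/V² = 3529.92/0.951424 − 221.184/0.984064 = 3710.14 − 224.766 = 3485.37 kPa
ΔP = 3485.37 − 3558.39 = -73.0 kPa

ΔP ≈ -73.0 kPa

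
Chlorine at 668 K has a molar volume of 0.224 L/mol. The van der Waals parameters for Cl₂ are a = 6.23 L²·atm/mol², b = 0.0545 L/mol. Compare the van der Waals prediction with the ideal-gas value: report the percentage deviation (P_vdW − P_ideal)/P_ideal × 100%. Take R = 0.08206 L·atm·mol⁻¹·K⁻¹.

Ideal: P_ideal = RT/V_m = (0.08206)(668)/0.224 = 244.715 atm
vdW: P = RT/(V_m − b) − a/V_m² = 54.8161/0.169500 − 6.23/0.0501760 = 323.399 − 124.163 = 199.236 atm
% deviation = (199.236 − 244.715)/244.715 × 100% = -18.58%

-18.58 %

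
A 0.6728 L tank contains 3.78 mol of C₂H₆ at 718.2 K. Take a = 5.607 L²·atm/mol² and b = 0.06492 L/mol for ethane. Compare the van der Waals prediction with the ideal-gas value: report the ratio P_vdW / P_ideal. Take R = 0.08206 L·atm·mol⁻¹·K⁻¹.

P_vdW / P_ideal ≈ 1.040

Ideal: P_ideal = nRT/V = (3.78)(0.08206)(718.2)/0.6728 = 331.118 atm
vdW: P = nRT/(V − nb) − a n²/V² = 222.776/0.427402 − 80.1151/0.452660 = 521.233 − 176.987 = 344.246 atm
Ratio = 344.246/331.118 = 1.040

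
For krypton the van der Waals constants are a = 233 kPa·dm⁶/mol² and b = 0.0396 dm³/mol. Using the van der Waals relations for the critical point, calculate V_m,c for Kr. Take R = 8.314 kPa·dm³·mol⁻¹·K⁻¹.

For a van der Waals gas, V_m,c = 3b.
V_m,c = 3×0.0396 = 0.1188 dm³/mol

V_m,c ≈ 0.1188 dm³/mol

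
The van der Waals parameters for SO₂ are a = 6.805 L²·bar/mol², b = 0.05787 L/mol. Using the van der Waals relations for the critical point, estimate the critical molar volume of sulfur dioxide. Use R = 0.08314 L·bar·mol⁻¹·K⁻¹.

V_m,c ≈ 0.1736 L/mol

For a van der Waals gas, V_m,c = 3b.
V_m,c = 3×0.05787 = 0.1736 L/mol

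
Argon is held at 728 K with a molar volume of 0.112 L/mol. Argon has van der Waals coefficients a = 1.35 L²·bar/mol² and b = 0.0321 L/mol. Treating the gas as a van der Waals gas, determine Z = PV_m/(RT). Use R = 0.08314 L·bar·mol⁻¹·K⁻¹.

P = RT/(V_m − b) − a/V_m² = (0.08314)(728)/(0.112 − 0.0321) − 1.35/(0.112)²
  = 60.526/0.079900 − 107.62 = 757.52 − 107.62 = 649.90 bar
Z = PV_m/(RT) = (649.90)(0.112)/((0.08314)(728)) = 72.789/60.526 = 1.203

Z ≈ 1.203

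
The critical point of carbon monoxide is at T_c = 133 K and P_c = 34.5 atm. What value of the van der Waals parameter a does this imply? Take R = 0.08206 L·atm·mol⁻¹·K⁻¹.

From T_c = 8a/(27Rb) and P_c = a/(27b²): a = 27 R² T_c²/(64 P_c).
a = 27×(0.08206)²×(133)²/(64×34.5) = 3216.1/2208.0 = 1.457 L²·atm/mol²

a ≈ 1.457 L²·atm/mol²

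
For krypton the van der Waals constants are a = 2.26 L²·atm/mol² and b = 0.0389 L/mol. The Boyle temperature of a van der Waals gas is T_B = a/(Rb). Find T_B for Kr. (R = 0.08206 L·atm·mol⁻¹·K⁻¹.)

For a van der Waals gas the second virial coefficient B₂ = b − a/(RT) vanishes at T_B = a/(Rb).
T_B = 2.26/(0.08206×0.0389) = 2.26/0.0031921 = 708.0 K

T_B ≈ 708.0 K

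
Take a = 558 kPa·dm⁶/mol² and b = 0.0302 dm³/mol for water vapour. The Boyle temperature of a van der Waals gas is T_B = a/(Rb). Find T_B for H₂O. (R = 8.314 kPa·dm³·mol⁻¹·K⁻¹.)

For a van der Waals gas the second virial coefficient B₂ = b − a/(RT) vanishes at T_B = a/(Rb).
T_B = 558/(8.314×0.0302) = 558/0.25108 = 2222 K

T_B ≈ 2222 K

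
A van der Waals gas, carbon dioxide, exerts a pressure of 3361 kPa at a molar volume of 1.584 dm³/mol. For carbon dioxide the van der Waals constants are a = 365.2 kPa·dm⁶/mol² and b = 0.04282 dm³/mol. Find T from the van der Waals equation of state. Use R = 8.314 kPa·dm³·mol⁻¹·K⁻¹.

T ≈ 650.0 K

T = (P + a/V_m²)(V_m − b)/R
P + a/V_m² = 3361 + 365.2/(1.584)² = 3506.6 kPa
V_m − b = 1.584 − 0.04282 = 1.5412 dm³/mol
T = (3506.6)(1.5412)/8.314 = 650.0 K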